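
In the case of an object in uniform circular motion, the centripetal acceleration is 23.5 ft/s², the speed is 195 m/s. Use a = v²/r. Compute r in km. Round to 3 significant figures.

5.31 km

Rearranging: r = v²/a.
a = 23.5 ft/s² = 7.163 m/s²; v = 195 m/s.
r = 5309 m
5309 m × (1 km / 1000 m) = 5.309 km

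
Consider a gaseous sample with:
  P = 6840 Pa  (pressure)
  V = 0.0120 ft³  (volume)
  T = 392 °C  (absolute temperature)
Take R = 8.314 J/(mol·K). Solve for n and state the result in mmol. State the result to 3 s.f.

From the ideal-gas law: n = PV/(RT).
P = 6840 Pa; V = 0.0120 ft³ = 3.398×10^-4 m³; T = 392 °C = 665.1 K; R = 8.314 J/(mol·K).
n = 4.203×10^-4 mol
4.203×10^-4 mol × (1 mmol / 0.001000 mol) = 0.4203 mmol

0.420 mmol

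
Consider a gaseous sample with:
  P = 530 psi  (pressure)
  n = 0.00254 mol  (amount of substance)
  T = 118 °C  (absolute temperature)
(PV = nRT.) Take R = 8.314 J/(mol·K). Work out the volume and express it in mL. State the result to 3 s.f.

Rearranging PV = nRT for V: V = nRT/P.
P = 530 psi = 3.654×10^6 Pa; n = 0.00254 mol; T = 118 °C = 391.1 K; R = 8.314 J/(mol·K).
V = 2.260×10^-6 m³
2.260×10^-6 m³ × (1 mL / 1.000×10^-6 m³) = 2.260 mL

2.26 mL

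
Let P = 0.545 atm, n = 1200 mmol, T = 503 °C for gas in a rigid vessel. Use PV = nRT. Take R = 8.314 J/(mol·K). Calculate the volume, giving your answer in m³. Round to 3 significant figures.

0.140 m³

Solving PV = nRT for V: V = nRT/P.
P = 0.545 atm = 55222 Pa; n = 1200 mmol = 1.200 mol; T = 503 °C = 776.1 K; R = 8.314 J/(mol·K).
V = 0.1402 m³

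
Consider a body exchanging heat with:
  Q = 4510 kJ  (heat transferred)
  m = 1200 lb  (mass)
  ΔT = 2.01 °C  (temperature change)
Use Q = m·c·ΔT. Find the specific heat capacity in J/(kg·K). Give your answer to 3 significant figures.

Solving Q = m·c·ΔT for c: c = Q/(m·ΔT).
Q = 4510 kJ = 4.510×10^6 J; m = 1200 lb = 544.3 kg; ΔT = 2.01 °C = 2.010 K.
c = 4122 J/(kg·K)

4120 J/(kg·K)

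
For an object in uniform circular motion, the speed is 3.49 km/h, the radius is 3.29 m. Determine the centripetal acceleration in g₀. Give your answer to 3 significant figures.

Directly: a = v²/r.
v = 3.49 km/h = 0.9694 m/s; r = 3.29 m.
a = 0.2857 m/s²
0.2857 m/s² × (1 g₀ / 9.807 m/s²) = 0.02913 g₀

0.0291 g₀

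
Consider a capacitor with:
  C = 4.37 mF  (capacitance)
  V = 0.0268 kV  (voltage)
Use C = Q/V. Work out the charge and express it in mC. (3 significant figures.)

117 mC

Rearranging: Q = CV.
C = 4.37 mF = 0.004370 F; V = 0.0268 kV = 26.80 V.
Q = 0.1171 C  (the unit combination reduces to A·s = C)
0.1171 C × (1 mC / 0.001000 C) = 117.1 mC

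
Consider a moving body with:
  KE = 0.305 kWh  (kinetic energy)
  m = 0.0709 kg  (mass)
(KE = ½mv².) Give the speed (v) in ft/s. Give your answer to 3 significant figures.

18300 ft/s

Solving KE = ½mv² for v: v = √(2·KE/m).
KE = 0.305 kWh = 1.098×10^6 J; m = 0.0709 kg.
v = 5565 m/s
5565 m/s × (1 ft/s / 0.3048 m/s) = 18259 ft/s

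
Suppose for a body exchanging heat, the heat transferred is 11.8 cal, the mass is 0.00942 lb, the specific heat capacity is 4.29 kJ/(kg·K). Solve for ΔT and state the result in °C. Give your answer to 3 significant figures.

2.69 °C

Rearranging Q = m·c·ΔT for ΔT: ΔT = Q/(m·c).
Q = 11.8 cal = 49.37 J; m = 0.00942 lb = 0.004273 kg; c = 4.29 kJ/(kg·K) = 4290 J/(kg·K).
ΔT = 2.693 K
Since 1 °C = 1 K, 2.693 °C.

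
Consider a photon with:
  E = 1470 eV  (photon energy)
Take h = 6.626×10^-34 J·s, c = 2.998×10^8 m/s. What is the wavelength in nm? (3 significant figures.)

0.843 nm

Rearranging E = h·c/λ for λ: λ = hc/E.
E = 1470 eV = 2.355×10^-16 J; h = 6.626×10^-34 J·s; c = 2.998×10^8 m/s.
λ = 8.434×10^-10 m
8.434×10^-10 m × (1 nm / 1.000×10^-9 m) = 0.8434 nm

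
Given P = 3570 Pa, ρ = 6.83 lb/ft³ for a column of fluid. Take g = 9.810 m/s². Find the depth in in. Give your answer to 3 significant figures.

Rearranging: h = P/(ρ·g).
P = 3570 Pa; ρ = 6.83 lb/ft³ = 109.4 kg/m³; g = 9.810 m/s².
h = 3.326 m
3.326 m × (1 in / 0.02540 m) = 131.0 in

131 in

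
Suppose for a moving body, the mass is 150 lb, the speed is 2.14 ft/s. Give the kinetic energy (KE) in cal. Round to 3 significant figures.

3.46 cal

KE is given directly by: KE = ½mv².
m = 150 lb = 68.04 kg; v = 2.14 ft/s = 0.6523 m/s.
KE = 14.47 J  (the unit combination reduces to kg·m²/s² = J)
14.47 J × (1 cal / 4.184 J) = 3.459 cal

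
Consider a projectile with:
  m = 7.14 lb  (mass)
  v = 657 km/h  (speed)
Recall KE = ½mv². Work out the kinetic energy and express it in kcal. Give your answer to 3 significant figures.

12.9 kcal

Directly: KE = ½mv².
m = 7.14 lb = 3.239 kg; v = 657 km/h = 182.5 m/s.
KE = 53934 J
53934 J × (1 kcal / 4184 J) = 12.89 kcal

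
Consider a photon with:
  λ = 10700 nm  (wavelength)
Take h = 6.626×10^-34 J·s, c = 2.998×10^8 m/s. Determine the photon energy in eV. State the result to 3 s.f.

E is given directly by: E = hc/λ.
λ = 10700 nm = 1.070×10^-5 m; h = 6.626×10^-34 J·s; c = 2.998×10^8 m/s.
E = 1.857×10^-20 J
1.857×10^-20 J × (1 eV / 1.602×10^-19 J) = 0.1159 eV

0.116 eV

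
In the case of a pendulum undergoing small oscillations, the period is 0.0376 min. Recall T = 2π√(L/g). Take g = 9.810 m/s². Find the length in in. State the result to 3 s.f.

49.8 in

Rearranging T = 2π√(L/g) for L: L = g·(T/2π)².
T = 0.0376 min = 2.256 s; g = 9.810 m/s².
L = 1.265 m
1.265 m × (1 in / 0.02540 m) = 49.79 in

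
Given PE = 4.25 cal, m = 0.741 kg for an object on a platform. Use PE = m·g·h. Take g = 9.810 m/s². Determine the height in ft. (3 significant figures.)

8.03 ft

Rearranging: h = PE/(m·g).
PE = 4.25 cal = 17.78 J; m = 0.741 kg; g = 9.810 m/s².
h = 2.446 m
2.446 m × (1 ft / 0.3048 m) = 8.026 ft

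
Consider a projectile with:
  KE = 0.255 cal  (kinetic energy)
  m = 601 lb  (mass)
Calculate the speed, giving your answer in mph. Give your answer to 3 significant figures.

Rearranging KE = ½mv² for v: v = √(2·KE/m).
KE = 0.255 cal = 1.067 J; m = 601 lb = 272.6 kg.
v = 0.08847 m/s
0.08847 m/s × (1 mph / 0.4470 m/s) = 0.1979 mph

0.198 mph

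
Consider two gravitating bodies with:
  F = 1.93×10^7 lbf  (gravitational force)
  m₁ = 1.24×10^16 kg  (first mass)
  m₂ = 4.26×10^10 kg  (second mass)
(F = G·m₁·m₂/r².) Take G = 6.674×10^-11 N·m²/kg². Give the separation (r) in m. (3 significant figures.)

From Newton's law of gravitation: r = √(G·m₁m₂/F).
F = 1.93×10^7 lbf = 8.585×10^7 N; m₁ = 1.24×10^16 kg; m₂ = 4.26×10^10 kg; G = 6.674×10^-11 N·m²/kg².
r = 20265 m

20300 m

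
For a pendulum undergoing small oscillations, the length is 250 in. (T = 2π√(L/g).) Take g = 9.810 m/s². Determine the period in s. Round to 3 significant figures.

T is given directly by: T = 2π√(L/g).
L = 250 in = 6.350 m; g = 9.810 m/s².
T = 5.055 s

5.06 s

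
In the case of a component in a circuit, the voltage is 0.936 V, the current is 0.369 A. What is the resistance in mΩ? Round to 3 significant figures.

2540 mΩ

From Ohm's law: R = V/I.
V = 0.936 V; I = 0.369 A.
R = 2.537 Ω
2.537 Ω × (1 mΩ / 0.001000 Ω) = 2537 mΩ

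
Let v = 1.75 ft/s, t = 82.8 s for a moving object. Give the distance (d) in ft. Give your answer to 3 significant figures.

Rearranging v = d/t for d: d = v·t.
v = 1.75 ft/s = 0.5334 m/s; t = 82.8 s.
d = 44.17 m
44.17 m × (1 ft / 0.3048 m) = 144.9 ft

145 ft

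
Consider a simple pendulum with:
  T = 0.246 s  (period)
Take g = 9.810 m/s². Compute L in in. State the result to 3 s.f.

0.592 in

Rearranging T = 2π√(L/g) for L: L = g·(T/2π)².
T = 0.246 s; g = 9.810 m/s².
L = 0.01504 m
0.01504 m × (1 in / 0.02540 m) = 0.5920 in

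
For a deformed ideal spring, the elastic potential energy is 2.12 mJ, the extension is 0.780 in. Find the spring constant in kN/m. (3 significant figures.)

0.0108 kN/m

Solving U = ½k·x² for k: k = 2U/x².
U = 2.12 mJ = 0.002120 J; x = 0.780 in = 0.01981 m.
k = 10.80 N/m
10.80 N/m × (1 kN/m / 1000 N/m) = 0.01080 kN/m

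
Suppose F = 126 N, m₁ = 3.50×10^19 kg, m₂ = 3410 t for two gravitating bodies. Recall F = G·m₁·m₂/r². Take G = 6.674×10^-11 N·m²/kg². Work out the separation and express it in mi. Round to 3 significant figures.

From Newton's law of gravitation: r = √(G·m₁m₂/F).
F = 126 N; m₁ = 3.50×10^19 kg; m₂ = 3410 t = 3.410×10^6 kg; G = 6.674×10^-11 N·m²/kg².
r = 7.951×10^6 m
7.951×10^6 m × (1 mi / 1609 m) = 4940 mi

4940 mi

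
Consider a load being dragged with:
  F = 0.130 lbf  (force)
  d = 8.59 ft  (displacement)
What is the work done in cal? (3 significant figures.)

0.362 cal

Directly: W = F·d.
F = 0.130 lbf = 0.5783 N; d = 8.59 ft = 2.618 m.
W = 1.514 J
1.514 J × (1 cal / 4.184 J) = 0.3619 cal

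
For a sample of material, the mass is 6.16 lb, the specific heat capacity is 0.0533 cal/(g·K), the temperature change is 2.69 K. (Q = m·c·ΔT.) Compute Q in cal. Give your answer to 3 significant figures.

Q is given directly by: Q = mcΔT.
m = 6.16 lb = 2.794 kg; c = 0.0533 cal/(g·K) = 223.0 J/(kg·K); ΔT = 2.69 K.
Q = 1676 J  (the unit combination reduces to kg·m²/s² = J)
1676 J × (1 cal / 4.184 J) = 400.6 cal

401 cal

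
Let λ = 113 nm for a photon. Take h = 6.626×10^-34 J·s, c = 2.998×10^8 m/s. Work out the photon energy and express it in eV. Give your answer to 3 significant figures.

Directly: E = hc/λ.
λ = 113 nm = 1.130×10^-7 m; h = 6.626×10^-34 J·s; c = 2.998×10^8 m/s.
E = 1.758×10^-18 J
1.758×10^-18 J × (1 eV / 1.602×10^-19 J) = 10.97 eV

11.0 eV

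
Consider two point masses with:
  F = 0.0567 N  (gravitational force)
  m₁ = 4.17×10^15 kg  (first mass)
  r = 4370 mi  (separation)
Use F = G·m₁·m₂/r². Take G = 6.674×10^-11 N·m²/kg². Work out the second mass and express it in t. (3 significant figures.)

10100 t

Solving F = G·m₁·m₂/r² for m₂: m₂ = F·r²/(G·m₁).
F = 0.0567 N; m₁ = 4.17×10^15 kg; r = 4370 mi = 7.033×10^6 m; G = 6.674×10^-11 N·m²/kg².
m₂ = 1.008×10^7 kg
1.008×10^7 kg × (1 t / 1000 kg) = 10077 t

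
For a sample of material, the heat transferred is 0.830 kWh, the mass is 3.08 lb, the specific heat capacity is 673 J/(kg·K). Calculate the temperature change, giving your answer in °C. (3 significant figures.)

Solving Q = m·c·ΔT for ΔT: ΔT = Q/(m·c).
Q = 0.830 kWh = 2.988×10^6 J; m = 3.08 lb = 1.397 kg; c = 673 J/(kg·K).
ΔT = 3178 K
Since 1 °C = 1 K, 3178 °C.

3180 °C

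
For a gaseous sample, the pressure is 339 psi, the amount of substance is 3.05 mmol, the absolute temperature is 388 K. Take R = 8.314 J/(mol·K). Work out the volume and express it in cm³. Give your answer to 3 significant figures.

4.21 cm³

From the ideal-gas law: V = nRT/P.
P = 339 psi = 2.337×10^6 Pa; n = 3.05 mmol = 0.003050 mol; T = 388 K; R = 8.314 J/(mol·K).
V = 4.209×10^-6 m³
4.209×10^-6 m³ × (1 cm³ / 1.000×10^-6 m³) = 4.209 cm³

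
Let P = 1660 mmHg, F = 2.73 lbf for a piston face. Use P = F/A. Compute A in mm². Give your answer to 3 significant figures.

Solving P = F/A for A: A = F/P.
P = 1660 mmHg = 2.213×10^5 Pa; F = 2.73 lbf = 12.14 N.
A = 5.487×10^-5 m²
5.487×10^-5 m² × (1 mm² / 1.000×10^-6 m²) = 54.87 mm²

54.9 mm²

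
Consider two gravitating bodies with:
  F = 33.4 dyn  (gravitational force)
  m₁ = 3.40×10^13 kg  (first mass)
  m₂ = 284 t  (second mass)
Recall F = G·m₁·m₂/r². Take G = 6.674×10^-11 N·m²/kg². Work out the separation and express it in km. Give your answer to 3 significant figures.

Solving F = G·m₁·m₂/r² for r: r = √(G·m₁m₂/F).
F = 33.4 dyn = 3.340×10^-4 N; m₁ = 3.40×10^13 kg; m₂ = 284 t = 2.840×10^5 kg; G = 6.674×10^-11 N·m²/kg².
r = 1.389×10^6 m
1.389×10^6 m × (1 km / 1000 m) = 1389 km

1390 km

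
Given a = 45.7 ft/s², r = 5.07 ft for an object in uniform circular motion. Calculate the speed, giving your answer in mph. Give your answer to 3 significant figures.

10.4 mph

Rearranging: v = √(a·r).
a = 45.7 ft/s² = 13.93 m/s²; r = 5.07 ft = 1.545 m.
v = 4.640 m/s
4.640 m/s × (1 mph / 0.4470 m/s) = 10.38 mph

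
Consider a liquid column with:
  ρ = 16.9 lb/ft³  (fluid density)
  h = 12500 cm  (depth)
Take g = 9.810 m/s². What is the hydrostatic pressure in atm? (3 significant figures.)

3.28 atm

P is given directly by: P = ρgh.
ρ = 16.9 lb/ft³ = 270.7 kg/m³; h = 12500 cm = 125.0 m; g = 9.810 m/s².
P = 3.320×10^5 Pa
3.320×10^5 Pa × (1 atm / 1.013×10^5 Pa) = 3.276 atm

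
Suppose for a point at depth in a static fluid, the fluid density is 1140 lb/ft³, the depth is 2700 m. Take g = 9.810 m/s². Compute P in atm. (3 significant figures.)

4770 atm

Directly: P = ρgh.
ρ = 1140 lb/ft³ = 18261 kg/m³; h = 2700 m; g = 9.810 m/s².
P = 4.837×10^8 Pa
4.837×10^8 Pa × (1 atm / 1.013×10^5 Pa) = 4774 atm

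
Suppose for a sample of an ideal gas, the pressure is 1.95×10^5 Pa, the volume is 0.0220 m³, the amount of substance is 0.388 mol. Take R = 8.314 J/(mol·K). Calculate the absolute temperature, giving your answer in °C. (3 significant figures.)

Solving PV = nRT for T: T = PV/(nR).
P = 1.95×10^5 Pa; V = 0.0220 m³; n = 0.388 mol; R = 8.314 J/(mol·K).
T = 1330 K
1330 K − 273.15 = 1057 °C

1060 °C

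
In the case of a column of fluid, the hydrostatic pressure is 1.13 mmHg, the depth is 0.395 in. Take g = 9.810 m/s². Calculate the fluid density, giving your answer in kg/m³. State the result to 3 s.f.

1530 kg/m³

Solving P = ρ·g·h for ρ: ρ = P/(g·h).
P = 1.13 mmHg = 150.7 Pa; h = 0.395 in = 0.01003 m; g = 9.810 m/s².
ρ = 1531 kg/m³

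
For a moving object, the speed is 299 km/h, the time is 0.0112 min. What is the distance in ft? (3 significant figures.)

183 ft

Rearranging v = d/t for d: d = v·t.
v = 299 km/h = 83.06 m/s; t = 0.0112 min = 0.6720 s.
d = 55.81 m
55.81 m × (1 ft / 0.3048 m) = 183.1 ft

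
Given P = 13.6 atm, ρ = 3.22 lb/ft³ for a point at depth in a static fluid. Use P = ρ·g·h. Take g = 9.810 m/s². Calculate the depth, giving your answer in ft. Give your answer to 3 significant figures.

8940 ft

Solving P = ρ·g·h for h: h = P/(ρ·g).
P = 13.6 atm = 1.378×10^6 Pa; ρ = 3.22 lb/ft³ = 51.58 kg/m³; g = 9.810 m/s².
h = 2723 m
2723 m × (1 ft / 0.3048 m) = 8935 ft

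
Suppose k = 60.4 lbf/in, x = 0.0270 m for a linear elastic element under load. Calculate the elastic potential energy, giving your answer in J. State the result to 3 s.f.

3.86 J

Directly: U = ½kx².
k = 60.4 lbf/in = 10578 N/m; x = 0.0270 m.
U = 3.856 J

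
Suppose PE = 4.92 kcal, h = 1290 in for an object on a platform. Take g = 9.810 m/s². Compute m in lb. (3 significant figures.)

Solving PE = m·g·h for m: m = PE/(g·h).
PE = 4.92 kcal = 20585 J; h = 1290 in = 32.77 m; g = 9.810 m/s².
m = 64.04 kg
64.04 kg × (1 lb / 0.4536 kg) = 141.2 lb

141 lb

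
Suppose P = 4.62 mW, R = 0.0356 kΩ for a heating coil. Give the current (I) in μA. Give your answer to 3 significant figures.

11400 μA

Solving P = I²R for I: I = √(P/R).
P = 4.62 mW = 0.004620 W; R = 0.0356 kΩ = 35.60 Ω.
I = 0.01139 A
0.01139 A × (1 μA / 1.000×10^-6 A) = 11392 μA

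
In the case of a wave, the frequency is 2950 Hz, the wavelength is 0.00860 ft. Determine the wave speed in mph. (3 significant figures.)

17.3 mph

v is given directly by: v = fλ.
f = 2950 Hz; λ = 0.00860 ft = 0.002621 m.
v = 7.733 m/s
7.733 m/s × (1 mph / 0.4470 m/s) = 17.30 mph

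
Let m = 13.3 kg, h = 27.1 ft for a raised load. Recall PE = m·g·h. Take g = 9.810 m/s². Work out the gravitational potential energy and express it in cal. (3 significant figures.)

Directly: PE = mgh.
m = 13.3 kg; h = 27.1 ft = 8.260 m; g = 9.810 m/s².
PE = 1078 J
1078 J × (1 cal / 4.184 J) = 257.6 cal

258 cal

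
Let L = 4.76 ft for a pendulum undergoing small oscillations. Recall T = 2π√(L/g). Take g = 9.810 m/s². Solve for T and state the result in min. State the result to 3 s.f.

Directly: T = 2π√(L/g).
L = 4.76 ft = 1.451 m; g = 9.810 m/s².
T = 2.416 s
2.416 s × (1 min / 60.00 s) = 0.04027 min

0.0403 min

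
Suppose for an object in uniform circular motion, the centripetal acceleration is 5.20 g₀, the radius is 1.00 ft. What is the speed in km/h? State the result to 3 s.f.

14.2 km/h

Solving a = v²/r for v: v = √(a·r).
a = 5.20 g₀ = 50.99 m/s²; r = 1.00 ft = 0.3048 m.
v = 3.942 m/s
3.942 m/s × (1 km/h / 0.2778 m/s) = 14.19 km/h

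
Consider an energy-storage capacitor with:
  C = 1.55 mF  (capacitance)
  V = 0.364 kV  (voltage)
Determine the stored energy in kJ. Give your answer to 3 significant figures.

0.103 kJ

E is given directly by: E = ½CV².
C = 1.55 mF = 0.001550 F; V = 0.364 kV = 364.0 V.
E = 102.7 J  (the unit combination reduces to kg·m²/s² = J)
102.7 J × (1 kJ / 1000 J) = 0.1027 kJ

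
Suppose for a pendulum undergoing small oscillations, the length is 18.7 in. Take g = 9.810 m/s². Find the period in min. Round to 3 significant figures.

T is given directly by: T = 2π√(L/g).
L = 18.7 in = 0.4750 m; g = 9.810 m/s².
T = 1.383 s
1.383 s × (1 min / 60.00 s) = 0.02304 min

0.0230 min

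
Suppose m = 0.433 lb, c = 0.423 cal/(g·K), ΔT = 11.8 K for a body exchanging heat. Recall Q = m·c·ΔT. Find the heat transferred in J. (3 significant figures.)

Q is given directly by: Q = mcΔT.
m = 0.433 lb = 0.1964 kg; c = 0.423 cal/(g·K) = 1770 J/(kg·K); ΔT = 11.8 K.
Q = 4102 J  (the unit combination reduces to kg·m²/s² = J)

4100 J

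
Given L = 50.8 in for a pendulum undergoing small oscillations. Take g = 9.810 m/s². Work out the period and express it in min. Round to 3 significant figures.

T is given directly by: T = 2π√(L/g).
L = 50.8 in = 1.290 m; g = 9.810 m/s².
T = 2.279 s
2.279 s × (1 min / 60.00 s) = 0.03798 min

0.0380 min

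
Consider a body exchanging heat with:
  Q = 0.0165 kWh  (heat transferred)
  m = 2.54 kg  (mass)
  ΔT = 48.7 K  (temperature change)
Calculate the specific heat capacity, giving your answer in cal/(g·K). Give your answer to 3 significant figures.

Rearranging Q = m·c·ΔT for c: c = Q/(m·ΔT).
Q = 0.0165 kWh = 59400 J; m = 2.54 kg; ΔT = 48.7 K.
c = 480.2 J/(kg·K)
480.2 J/(kg·K) × (1 cal/(g·K) / 4184 J/(kg·K)) = 0.1148 cal/(g·K)

0.115 cal/(g·K)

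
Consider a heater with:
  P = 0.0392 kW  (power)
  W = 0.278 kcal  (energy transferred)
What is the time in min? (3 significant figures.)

Solving P = W/t for t: t = W/P.
P = 0.0392 kW = 39.20 W; W = 0.278 kcal = 1163 J.
t = 29.67 s
29.67 s × (1 min / 60.00 s) = 0.4945 min

0.495 min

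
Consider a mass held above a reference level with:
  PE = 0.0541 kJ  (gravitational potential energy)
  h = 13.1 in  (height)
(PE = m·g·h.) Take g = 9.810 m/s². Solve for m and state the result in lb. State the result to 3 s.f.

36.5 lb

Solving PE = m·g·h for m: m = PE/(g·h).
PE = 0.0541 kJ = 54.10 J; h = 13.1 in = 0.3327 m; g = 9.810 m/s².
m = 16.57 kg
16.57 kg × (1 lb / 0.4536 kg) = 36.54 lb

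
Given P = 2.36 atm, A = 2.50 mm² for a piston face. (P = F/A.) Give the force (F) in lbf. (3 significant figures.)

Solving P = F/A for F: F = P·A.
P = 2.36 atm = 2.391×10^5 Pa; A = 2.50 mm² = 2.500×10^-6 m².
F = 0.5978 N
0.5978 N × (1 lbf / 4.448 N) = 0.1344 lbf

0.134 lbf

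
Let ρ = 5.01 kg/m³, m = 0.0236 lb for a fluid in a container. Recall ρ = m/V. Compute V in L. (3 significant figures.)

Rearranging ρ = m/V for V: V = m/ρ.
ρ = 5.01 kg/m³; m = 0.0236 lb = 0.01070 kg.
V = 0.002137 m³
0.002137 m³ × (1 L / 0.001000 m³) = 2.137 L

2.14 L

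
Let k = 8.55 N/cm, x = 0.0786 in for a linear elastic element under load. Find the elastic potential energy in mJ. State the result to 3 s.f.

Directly: U = ½kx².
k = 8.55 N/cm = 855.0 N/m; x = 0.0786 in = 0.001996 m.
U = 0.001704 J
0.001704 J × (1 mJ / 0.001000 J) = 1.704 mJ

1.70 mJ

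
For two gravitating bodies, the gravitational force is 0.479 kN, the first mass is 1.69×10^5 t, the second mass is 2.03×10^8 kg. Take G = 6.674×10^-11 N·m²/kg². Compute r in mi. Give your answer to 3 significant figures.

0.0430 mi

From Newton's law of gravitation: r = √(G·m₁m₂/F).
F = 0.479 kN = 479.0 N; m₁ = 1.69×10^5 t = 1.690×10^8 kg; m₂ = 2.03×10^8 kg; G = 6.674×10^-11 N·m²/kg².
r = 69.14 m
69.14 m × (1 mi / 1609 m) = 0.04296 mi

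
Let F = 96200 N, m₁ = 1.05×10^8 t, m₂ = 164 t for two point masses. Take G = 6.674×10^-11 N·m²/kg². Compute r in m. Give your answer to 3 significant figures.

3.46 m

Rearranging: r = √(G·m₁m₂/F).
F = 96200 N; m₁ = 1.05×10^8 t = 1.050×10^11 kg; m₂ = 164 t = 1.640×10^5 kg; G = 6.674×10^-11 N·m²/kg².
r = 3.456 m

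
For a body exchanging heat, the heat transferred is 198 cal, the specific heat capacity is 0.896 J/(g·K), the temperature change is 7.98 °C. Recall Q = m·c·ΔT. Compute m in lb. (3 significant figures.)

Rearranging: m = Q/(c·ΔT).
Q = 198 cal = 828.4 J; c = 0.896 J/(g·K) = 896.0 J/(kg·K); ΔT = 7.98 °C = 7.980 K.
m = 0.1159 kg
0.1159 kg × (1 lb / 0.4536 kg) = 0.2554 lb

0.255 lb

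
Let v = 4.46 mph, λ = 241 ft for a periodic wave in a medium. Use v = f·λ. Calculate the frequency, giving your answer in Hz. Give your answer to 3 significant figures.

Solving v = f·λ for f: f = v/λ.
v = 4.46 mph = 1.994 m/s; λ = 241 ft = 73.46 m.
f = 0.02714 Hz

0.0271 Hz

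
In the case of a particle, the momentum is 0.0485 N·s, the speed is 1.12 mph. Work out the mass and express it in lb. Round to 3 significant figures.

Rearranging p = m·v for m: m = p/v.
p = 0.0485 N·s = 0.04850 kg·m/s; v = 1.12 mph = 0.5007 m/s.
m = 0.09687 kg
0.09687 kg × (1 lb / 0.4536 kg) = 0.2136 lb

0.214 lb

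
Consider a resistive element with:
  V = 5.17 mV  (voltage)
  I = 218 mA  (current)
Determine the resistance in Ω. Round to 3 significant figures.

0.0237 Ω

Rearranging: R = V/I.
V = 5.17 mV = 0.005170 V; I = 218 mA = 0.2180 A.
R = 0.02372 Ω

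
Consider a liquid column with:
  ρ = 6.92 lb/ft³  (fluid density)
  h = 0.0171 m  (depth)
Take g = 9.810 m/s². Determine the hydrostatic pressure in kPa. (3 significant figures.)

Directly: P = ρgh.
ρ = 6.92 lb/ft³ = 110.8 kg/m³; h = 0.0171 m; g = 9.810 m/s².
P = 18.59 Pa
18.59 Pa × (1 kPa / 1000 Pa) = 0.01859 kPa

0.0186 kPa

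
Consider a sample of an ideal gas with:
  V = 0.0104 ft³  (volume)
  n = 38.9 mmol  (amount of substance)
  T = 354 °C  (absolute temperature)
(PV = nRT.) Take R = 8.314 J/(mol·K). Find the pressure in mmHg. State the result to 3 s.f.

From the ideal-gas law: P = nRT/V.
V = 0.0104 ft³ = 2.945×10^-4 m³; n = 38.9 mmol = 0.03890 mol; T = 354 °C = 627.1 K; R = 8.314 J/(mol·K).
P = 6.887×10^5 Pa
6.887×10^5 Pa × (1 mmHg / 133.3 Pa) = 5166 mmHg

5170 mmHg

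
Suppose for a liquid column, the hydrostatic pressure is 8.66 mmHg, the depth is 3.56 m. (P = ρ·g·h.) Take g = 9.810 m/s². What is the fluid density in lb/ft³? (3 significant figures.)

Rearranging: ρ = P/(g·h).
P = 8.66 mmHg = 1155 Pa; h = 3.56 m; g = 9.810 m/s².
ρ = 33.06 kg/m³
33.06 kg/m³ × (1 lb/ft³ / 16.02 kg/m³) = 2.064 lb/ft³

2.06 lb/ft³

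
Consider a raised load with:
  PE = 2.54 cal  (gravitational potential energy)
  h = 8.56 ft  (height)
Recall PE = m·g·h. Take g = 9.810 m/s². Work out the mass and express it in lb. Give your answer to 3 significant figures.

0.915 lb

Rearranging: m = PE/(g·h).
PE = 2.54 cal = 10.63 J; h = 8.56 ft = 2.609 m; g = 9.810 m/s².
m = 0.4152 kg
0.4152 kg × (1 lb / 0.4536 kg) = 0.9154 lb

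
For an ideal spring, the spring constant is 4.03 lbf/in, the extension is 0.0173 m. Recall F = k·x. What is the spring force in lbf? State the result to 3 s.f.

From Hooke's law: F = kx.
k = 4.03 lbf/in = 705.8 N/m; x = 0.0173 m.
F = 12.21 N  (the unit combination reduces to kg·m/s² = N)
12.21 N × (1 lbf / 4.448 N) = 2.745 lbf

2.74 lbf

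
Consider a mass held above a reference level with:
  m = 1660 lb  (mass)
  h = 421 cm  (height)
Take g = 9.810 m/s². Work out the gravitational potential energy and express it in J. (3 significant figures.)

Directly: PE = mgh.
m = 1660 lb = 753.0 kg; h = 421 cm = 4.210 m; g = 9.810 m/s².
PE = 31097 J

31100 J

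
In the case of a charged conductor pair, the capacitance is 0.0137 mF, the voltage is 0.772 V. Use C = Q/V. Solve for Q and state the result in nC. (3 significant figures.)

Rearranging C = Q/V for Q: Q = CV.
C = 0.0137 mF = 1.370×10^-5 F; V = 0.772 V.
Q = 1.058×10^-5 C
1.058×10^-5 C × (1 nC / 1.000×10^-9 C) = 10576 nC

10600 nC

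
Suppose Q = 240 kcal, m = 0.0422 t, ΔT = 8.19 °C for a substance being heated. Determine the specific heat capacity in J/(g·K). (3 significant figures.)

Rearranging: c = Q/(m·ΔT).
Q = 240 kcal = 1.004×10^6 J; m = 0.0422 t = 42.20 kg; ΔT = 8.19 °C = 8.190 K.
c = 2905 J/(kg·K)
2905 J/(kg·K) × (1 J/(g·K) / 1000 J/(kg·K)) = 2.905 J/(g·K)

2.91 J/(g·K)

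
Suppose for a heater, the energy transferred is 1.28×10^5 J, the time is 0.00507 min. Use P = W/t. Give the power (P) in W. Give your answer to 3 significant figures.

4.21×10^5 W

P is given directly by: P = W/t.
W = 1.28×10^5 J; t = 0.00507 min = 0.3042 s.
P = 4.208×10^5 W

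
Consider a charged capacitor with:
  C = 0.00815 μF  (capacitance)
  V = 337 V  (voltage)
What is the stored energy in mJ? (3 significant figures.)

Directly: E = ½CV².
C = 0.00815 μF = 8.150×10^-9 F; V = 337 V.
E = 4.628×10^-4 J
4.628×10^-4 J × (1 mJ / 0.001000 J) = 0.4628 mJ

0.463 mJ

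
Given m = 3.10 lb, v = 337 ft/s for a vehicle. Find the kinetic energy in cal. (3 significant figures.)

1770 cal

Directly: KE = ½mv².
m = 3.10 lb = 1.406 kg; v = 337 ft/s = 102.7 m/s.
KE = 7418 J
7418 J × (1 cal / 4.184 J) = 1773 cal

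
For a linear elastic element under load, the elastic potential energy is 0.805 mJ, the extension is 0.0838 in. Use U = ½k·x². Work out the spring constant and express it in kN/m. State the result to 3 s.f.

Solving U = ½k·x² for k: k = 2U/x².
U = 0.805 mJ = 8.050×10^-4 J; x = 0.0838 in = 0.002129 m.
k = 355.4 N/m
355.4 N/m × (1 kN/m / 1000 N/m) = 0.3554 kN/m

0.355 kN/m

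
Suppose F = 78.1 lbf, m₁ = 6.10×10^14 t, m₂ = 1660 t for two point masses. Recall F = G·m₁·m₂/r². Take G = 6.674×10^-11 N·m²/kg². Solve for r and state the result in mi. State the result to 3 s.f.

274 mi

Rearranging: r = √(G·m₁m₂/F).
F = 78.1 lbf = 347.4 N; m₁ = 6.10×10^14 t = 6.100×10^17 kg; m₂ = 1660 t = 1.660×10^6 kg; G = 6.674×10^-11 N·m²/kg².
r = 4.411×10^5 m
4.411×10^5 m × (1 mi / 1609 m) = 274.1 mi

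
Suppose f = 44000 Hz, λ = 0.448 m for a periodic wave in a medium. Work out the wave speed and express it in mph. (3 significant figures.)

44100 mph

Directly: v = fλ.
f = 44000 Hz; λ = 0.448 m.
v = 19712 m/s
19712 m/s × (1 mph / 0.4470 m/s) = 44094 mph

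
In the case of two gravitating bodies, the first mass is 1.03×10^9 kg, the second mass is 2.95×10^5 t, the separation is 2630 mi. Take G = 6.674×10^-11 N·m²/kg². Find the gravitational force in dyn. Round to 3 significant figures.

0.113 dyn

Directly: F = Gm₁m₂/r².
m₁ = 1.03×10^9 kg; m₂ = 2.95×10^5 t = 2.950×10^8 kg; r = 2630 mi = 4.233×10^6 m; G = 6.674×10^-11 N·m²/kg².
F = 1.132×10^-6 N
1.132×10^-6 N × (1 dyn / 1.000×10^-5 N) = 0.1132 dyn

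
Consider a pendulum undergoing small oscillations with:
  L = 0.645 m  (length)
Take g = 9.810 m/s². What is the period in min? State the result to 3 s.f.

Directly: T = 2π√(L/g).
L = 0.645 m; g = 9.810 m/s².
T = 1.611 s
1.611 s × (1 min / 60.00 s) = 0.02685 min

0.0269 min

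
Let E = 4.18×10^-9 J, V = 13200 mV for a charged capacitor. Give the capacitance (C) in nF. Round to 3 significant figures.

0.0480 nF

Rearranging E = ½C·V² for C: C = 2E/V².
E = 4.18×10^-9 J; V = 13200 mV = 13.20 V.
C = 4.798×10^-11 F
4.798×10^-11 F × (1 nF / 1.000×10^-9 F) = 0.04798 nF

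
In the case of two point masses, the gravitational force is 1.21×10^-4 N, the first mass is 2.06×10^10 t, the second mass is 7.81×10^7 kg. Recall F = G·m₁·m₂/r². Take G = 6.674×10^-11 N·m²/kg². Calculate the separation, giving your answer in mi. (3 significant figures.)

18500 mi

From Newton's law of gravitation: r = √(G·m₁m₂/F).
F = 1.21×10^-4 N; m₁ = 2.06×10^10 t = 2.060×10^13 kg; m₂ = 7.81×10^7 kg; G = 6.674×10^-11 N·m²/kg².
r = 2.979×10^7 m
2.979×10^7 m × (1 mi / 1609 m) = 18510 mi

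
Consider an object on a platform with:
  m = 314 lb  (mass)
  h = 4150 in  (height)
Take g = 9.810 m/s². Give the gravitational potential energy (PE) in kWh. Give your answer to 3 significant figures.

0.0409 kWh

Directly: PE = mgh.
m = 314 lb = 142.4 kg; h = 4150 in = 105.4 m; g = 9.810 m/s².
PE = 1.473×10^5 J  (the unit combination reduces to kg·m²/s² = J)
1.473×10^5 J × (1 kWh / 3.600×10^6 J) = 0.04091 kWh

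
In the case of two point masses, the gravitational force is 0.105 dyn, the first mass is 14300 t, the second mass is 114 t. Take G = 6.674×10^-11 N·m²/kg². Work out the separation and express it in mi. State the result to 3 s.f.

6.33 mi

Solving F = G·m₁·m₂/r² for r: r = √(G·m₁m₂/F).
F = 0.105 dyn = 1.050×10^-6 N; m₁ = 14300 t = 1.430×10^7 kg; m₂ = 114 t = 1.140×10^5 kg; G = 6.674×10^-11 N·m²/kg².
r = 10179 m
10179 m × (1 mi / 1609 m) = 6.325 mi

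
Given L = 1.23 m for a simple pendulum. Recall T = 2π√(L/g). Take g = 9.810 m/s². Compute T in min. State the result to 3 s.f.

T is given directly by: T = 2π√(L/g).
L = 1.23 m; g = 9.810 m/s².
T = 2.225 s
2.225 s × (1 min / 60.00 s) = 0.03708 min

0.0371 min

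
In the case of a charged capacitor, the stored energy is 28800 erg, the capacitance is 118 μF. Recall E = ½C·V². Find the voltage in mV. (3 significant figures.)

6990 mV

Rearranging E = ½C·V² for V: V = √(2E/C).
E = 28800 erg = 0.002880 J; C = 118 μF = 1.180×10^-4 F.
V = 6.987 V  (the unit combination reduces to kg·m²/(A·s³) = V)
6.987 V × (1 mV / 0.001000 V) = 6987 mV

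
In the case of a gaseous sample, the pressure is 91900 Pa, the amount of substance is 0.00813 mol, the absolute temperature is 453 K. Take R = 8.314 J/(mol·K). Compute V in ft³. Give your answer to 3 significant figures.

0.0118 ft³

Rearranging PV = nRT for V: V = nRT/P.
P = 91900 Pa; n = 0.00813 mol; T = 453 K; R = 8.314 J/(mol·K).
V = 3.332×10^-4 m³
3.332×10^-4 m³ × (1 ft³ / 0.02832 m³) = 0.01177 ft³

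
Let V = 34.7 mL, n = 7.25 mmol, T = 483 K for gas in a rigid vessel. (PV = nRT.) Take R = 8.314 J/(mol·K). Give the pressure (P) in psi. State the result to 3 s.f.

122 psi

Directly: P = nRT/V.
V = 34.7 mL = 3.470×10^-5 m³; n = 7.25 mmol = 0.007250 mol; T = 483 K; R = 8.314 J/(mol·K).
P = 8.390×10^5 Pa
8.390×10^5 Pa × (1 psi / 6895 Pa) = 121.7 psi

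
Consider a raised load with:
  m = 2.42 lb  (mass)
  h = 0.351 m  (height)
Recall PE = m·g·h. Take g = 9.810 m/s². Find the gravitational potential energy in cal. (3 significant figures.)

PE is given directly by: PE = mgh.
m = 2.42 lb = 1.098 kg; h = 0.351 m; g = 9.810 m/s².
PE = 3.780 J  (the unit combination reduces to kg·m²/s² = J)
3.780 J × (1 cal / 4.184 J) = 0.9034 cal

0.903 cal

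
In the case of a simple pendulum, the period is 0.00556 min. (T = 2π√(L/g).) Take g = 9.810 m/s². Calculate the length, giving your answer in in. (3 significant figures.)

Solving T = 2π√(L/g) for L: L = g·(T/2π)².
T = 0.00556 min = 0.3336 s; g = 9.810 m/s².
L = 0.02765 m
0.02765 m × (1 in / 0.02540 m) = 1.089 in

1.09 in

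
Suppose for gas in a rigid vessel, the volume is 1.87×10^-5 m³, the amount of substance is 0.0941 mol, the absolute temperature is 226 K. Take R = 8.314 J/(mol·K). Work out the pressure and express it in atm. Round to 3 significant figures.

From the ideal-gas law: P = nRT/V.
V = 1.87×10^-5 m³; n = 0.0941 mol; T = 226 K; R = 8.314 J/(mol·K).
P = 9.455×10^6 Pa
9.455×10^6 Pa × (1 atm / 1.013×10^5 Pa) = 93.31 atm

93.3 atm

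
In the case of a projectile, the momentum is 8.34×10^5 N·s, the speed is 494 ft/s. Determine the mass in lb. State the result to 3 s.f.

Rearranging: m = p/v.
p = 8.34×10^5 N·s = 8.340×10^5 kg·m/s; v = 494 ft/s = 150.6 m/s.
m = 5539 kg
5539 kg × (1 lb / 0.4536 kg) = 12211 lb

12200 lb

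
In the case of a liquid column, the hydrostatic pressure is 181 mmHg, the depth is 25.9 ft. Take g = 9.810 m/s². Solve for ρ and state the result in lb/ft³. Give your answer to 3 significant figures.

19.5 lb/ft³

Rearranging: ρ = P/(g·h).
P = 181 mmHg = 24131 Pa; h = 25.9 ft = 7.894 m; g = 9.810 m/s².
ρ = 311.6 kg/m³
311.6 kg/m³ × (1 lb/ft³ / 16.02 kg/m³) = 19.45 lb/ft³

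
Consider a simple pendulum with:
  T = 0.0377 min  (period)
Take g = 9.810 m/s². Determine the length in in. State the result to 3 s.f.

50.1 in

Solving T = 2π√(L/g) for L: L = g·(T/2π)².
T = 0.0377 min = 2.262 s; g = 9.810 m/s².
L = 1.271 m
1.271 m × (1 in / 0.02540 m) = 50.06 in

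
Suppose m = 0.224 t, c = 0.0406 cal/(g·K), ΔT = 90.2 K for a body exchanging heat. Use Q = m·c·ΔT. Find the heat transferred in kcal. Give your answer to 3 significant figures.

Directly: Q = mcΔT.
m = 0.224 t = 224.0 kg; c = 0.0406 cal/(g·K) = 169.9 J/(kg·K); ΔT = 90.2 K.
Q = 3.432×10^6 J
3.432×10^6 J × (1 kcal / 4184 J) = 820.3 kcal

820 kcal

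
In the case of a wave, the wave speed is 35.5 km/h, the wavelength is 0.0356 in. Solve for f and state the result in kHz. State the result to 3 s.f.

Rearranging: f = v/λ.
v = 35.5 km/h = 9.861 m/s; λ = 0.0356 in = 9.042×10^-4 m.
f = 10905 Hz
10905 Hz × (1 kHz / 1000 Hz) = 10.91 kHz

10.9 kHz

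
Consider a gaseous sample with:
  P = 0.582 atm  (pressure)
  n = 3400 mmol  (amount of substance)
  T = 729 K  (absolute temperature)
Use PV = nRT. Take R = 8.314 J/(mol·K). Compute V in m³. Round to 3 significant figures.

0.349 m³

From the ideal-gas law: V = nRT/P.
P = 0.582 atm = 58971 Pa; n = 3400 mmol = 3.400 mol; T = 729 K; R = 8.314 J/(mol·K).
V = 0.3494 m³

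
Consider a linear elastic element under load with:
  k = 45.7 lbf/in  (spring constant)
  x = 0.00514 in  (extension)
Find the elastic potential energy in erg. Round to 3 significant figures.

U is given directly by: U = ½kx².
k = 45.7 lbf/in = 8003 N/m; x = 0.00514 in = 1.306×10^-4 m.
U = 6.821×10^-5 J
6.821×10^-5 J × (1 erg / 1.000×10^-7 J) = 682.1 erg

682 erg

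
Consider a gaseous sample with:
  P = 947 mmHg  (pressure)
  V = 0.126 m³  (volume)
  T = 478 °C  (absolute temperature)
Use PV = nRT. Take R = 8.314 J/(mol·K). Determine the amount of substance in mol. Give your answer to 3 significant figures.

2.55 mol

From the ideal-gas law: n = PV/(RT).
P = 947 mmHg = 1.263×10^5 Pa; V = 0.126 m³; T = 478 °C = 751.1 K; R = 8.314 J/(mol·K).
n = 2.547 mol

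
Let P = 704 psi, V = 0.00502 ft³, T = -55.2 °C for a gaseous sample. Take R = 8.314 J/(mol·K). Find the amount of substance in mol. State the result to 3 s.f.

0.381 mol

Solving PV = nRT for n: n = PV/(RT).
P = 704 psi = 4.854×10^6 Pa; V = 0.00502 ft³ = 1.422×10^-4 m³; T = -55.2 °C = 217.9 K; R = 8.314 J/(mol·K).
n = 0.3808 mol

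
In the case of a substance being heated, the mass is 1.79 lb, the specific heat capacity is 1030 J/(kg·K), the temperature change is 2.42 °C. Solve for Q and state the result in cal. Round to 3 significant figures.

Q is given directly by: Q = mcΔT.
m = 1.79 lb = 0.8119 kg; c = 1030 J/(kg·K); ΔT = 2.42 °C = 2.420 K.
Q = 2024 J
2024 J × (1 cal / 4.184 J) = 483.7 cal

484 cal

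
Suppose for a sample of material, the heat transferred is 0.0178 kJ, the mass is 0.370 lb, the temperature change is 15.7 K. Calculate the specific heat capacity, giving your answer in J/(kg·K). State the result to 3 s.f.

Solving Q = m·c·ΔT for c: c = Q/(m·ΔT).
Q = 0.0178 kJ = 17.80 J; m = 0.370 lb = 0.1678 kg; ΔT = 15.7 K.
c = 6.755 J/(kg·K)

6.76 J/(kg·K)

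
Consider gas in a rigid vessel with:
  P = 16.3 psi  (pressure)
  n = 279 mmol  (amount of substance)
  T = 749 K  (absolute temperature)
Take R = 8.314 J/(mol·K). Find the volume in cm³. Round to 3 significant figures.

15500 cm³

Solving PV = nRT for V: V = nRT/P.
P = 16.3 psi = 1.124×10^5 Pa; n = 279 mmol = 0.2790 mol; T = 749 K; R = 8.314 J/(mol·K).
V = 0.01546 m³
0.01546 m³ × (1 cm³ / 1.000×10^-6 m³) = 15459 cm³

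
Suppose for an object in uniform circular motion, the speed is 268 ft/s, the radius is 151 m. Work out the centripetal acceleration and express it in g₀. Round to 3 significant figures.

a is given directly by: a = v²/r.
v = 268 ft/s = 81.69 m/s; r = 151 m.
a = 44.19 m/s²
44.19 m/s² × (1 g₀ / 9.807 m/s²) = 4.506 g₀

4.51 g₀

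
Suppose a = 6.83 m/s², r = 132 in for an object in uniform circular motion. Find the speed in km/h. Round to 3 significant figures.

17.2 km/h

Rearranging: v = √(a·r).
a = 6.83 m/s²; r = 132 in = 3.353 m.
v = 4.785 m/s
4.785 m/s × (1 km/h / 0.2778 m/s) = 17.23 km/h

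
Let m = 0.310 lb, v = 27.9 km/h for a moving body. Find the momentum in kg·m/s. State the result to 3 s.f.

1.09 kg·m/s

p is given directly by: p = mv.
m = 0.310 lb = 0.1406 kg; v = 27.9 km/h = 7.750 m/s.
p = 1.090 kg·m/s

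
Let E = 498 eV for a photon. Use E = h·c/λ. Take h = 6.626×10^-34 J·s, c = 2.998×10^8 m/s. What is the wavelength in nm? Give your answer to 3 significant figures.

2.49 nm

Rearranging E = h·c/λ for λ: λ = hc/E.
E = 498 eV = 7.979×10^-17 J; h = 6.626×10^-34 J·s; c = 2.998×10^8 m/s.
λ = 2.490×10^-9 m
2.490×10^-9 m × (1 nm / 1.000×10^-9 m) = 2.490 nm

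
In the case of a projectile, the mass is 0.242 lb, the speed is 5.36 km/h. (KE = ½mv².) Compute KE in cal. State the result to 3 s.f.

KE is given directly by: KE = ½mv².
m = 0.242 lb = 0.1098 kg; v = 5.36 km/h = 1.489 m/s.
KE = 0.1217 J
0.1217 J × (1 cal / 4.184 J) = 0.02908 cal

0.0291 cal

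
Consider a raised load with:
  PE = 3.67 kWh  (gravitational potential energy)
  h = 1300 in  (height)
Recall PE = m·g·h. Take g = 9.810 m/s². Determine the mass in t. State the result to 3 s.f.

40.8 t

Solving PE = m·g·h for m: m = PE/(g·h).
PE = 3.67 kWh = 1.321×10^7 J; h = 1300 in = 33.02 m; g = 9.810 m/s².
m = 40787 kg
40787 kg × (1 t / 1000 kg) = 40.79 t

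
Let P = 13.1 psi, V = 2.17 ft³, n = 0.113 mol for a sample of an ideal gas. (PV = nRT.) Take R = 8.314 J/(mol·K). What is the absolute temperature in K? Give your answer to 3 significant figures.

From the ideal-gas law: T = PV/(nR).
P = 13.1 psi = 90321 Pa; V = 2.17 ft³ = 0.06145 m³; n = 0.113 mol; R = 8.314 J/(mol·K).
T = 5908 K

5910 K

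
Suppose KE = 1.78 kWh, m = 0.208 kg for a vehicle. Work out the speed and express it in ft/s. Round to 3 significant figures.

25800 ft/s

Rearranging KE = ½mv² for v: v = √(2·KE/m).
KE = 1.78 kWh = 6.408×10^6 J; m = 0.208 kg.
v = 7850 m/s
7850 m/s × (1 ft/s / 0.3048 m/s) = 25753 ft/s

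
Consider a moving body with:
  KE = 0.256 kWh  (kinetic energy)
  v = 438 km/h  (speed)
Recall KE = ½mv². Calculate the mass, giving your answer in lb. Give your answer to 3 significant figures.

Rearranging KE = ½mv² for m: m = 2·KE/v².
KE = 0.256 kWh = 9.216×10^5 J; v = 438 km/h = 121.7 m/s.
m = 124.5 kg
124.5 kg × (1 lb / 0.4536 kg) = 274.5 lb

275 lb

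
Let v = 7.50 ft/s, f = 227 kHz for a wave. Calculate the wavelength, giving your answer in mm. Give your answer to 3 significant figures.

0.0101 mm

Rearranging v = f·λ for λ: λ = v/f.
v = 7.50 ft/s = 2.286 m/s; f = 227 kHz = 2.270×10^5 Hz.
λ = 1.007×10^-5 m
1.007×10^-5 m × (1 mm / 0.001000 m) = 0.01007 mm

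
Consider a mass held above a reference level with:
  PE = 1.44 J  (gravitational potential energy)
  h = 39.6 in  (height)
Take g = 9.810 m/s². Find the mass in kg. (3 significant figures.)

0.146 kg

Rearranging PE = m·g·h for m: m = PE/(g·h).
PE = 1.44 J; h = 39.6 in = 1.006 m; g = 9.810 m/s².
m = 0.1459 kg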